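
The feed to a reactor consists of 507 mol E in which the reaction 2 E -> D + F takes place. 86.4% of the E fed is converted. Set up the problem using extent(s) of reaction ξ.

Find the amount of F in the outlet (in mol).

E reacted = 0.864 × 507 = 438 mol; ν_E = −2, so ξ = 438/2 = 219 mol.
Outlet amounts (n = n₀ + ν ξ):
  E: 507 − 2(219) = 68.95
  D: 0 + 1(219) = 219
  F: 0 + 1(219) = 219

219 mol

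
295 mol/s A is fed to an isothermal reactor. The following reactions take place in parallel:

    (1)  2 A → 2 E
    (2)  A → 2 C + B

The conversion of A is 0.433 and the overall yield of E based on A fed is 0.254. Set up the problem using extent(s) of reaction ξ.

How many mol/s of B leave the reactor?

Yield of E: 2ξ₁ / 295 = 0.254 → ξ₁ = 37.47 mol/s.
Conversion of A: 2ξ₁ + 1ξ₂ = 0.433 × 295 = 127.7 → ξ₂ = 52.8 mol/s.
Outlet amounts (n = n₀ + Σ ν·ξ):
  A: 295 − 2(37.47) − 1(52.8) = 167.3
  E: 0 + 2(37.47) = 74.93
  C: 0 + 2(52.8) = 105.6
  B: 0 + 1(52.8) = 52.8

52.8 mol/s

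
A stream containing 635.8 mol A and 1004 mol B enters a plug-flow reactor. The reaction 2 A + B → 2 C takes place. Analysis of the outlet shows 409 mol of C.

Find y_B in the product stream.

For C: n = n₀ + 2ξ → 409 = 0 + 2ξ, giving ξ = 204.5 mol.
Outlet amounts (n = n₀ + ν ξ):
  A: 635.8 − 2(204.5) = 226.8
  B: 1004 − 1(204.5) = 799.5
  C: 0 + 2(204.5) = 409
Total out = 1435 mol; y_B = 799.5 / 1435 = 0.557.

0.557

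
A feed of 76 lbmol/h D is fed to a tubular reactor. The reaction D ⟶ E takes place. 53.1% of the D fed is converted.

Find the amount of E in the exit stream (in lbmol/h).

40.4 lbmol/h

D reacted = 0.531 × 76 = 40.36 lbmol/h; ν_D = −1, so ξ = 40.36/1 = 40.36 lbmol/h.
Outlet amounts (n = n₀ + ν ξ):
  D: 76 − 1(40.36) = 35.64
  E: 0 + 1(40.36) = 40.36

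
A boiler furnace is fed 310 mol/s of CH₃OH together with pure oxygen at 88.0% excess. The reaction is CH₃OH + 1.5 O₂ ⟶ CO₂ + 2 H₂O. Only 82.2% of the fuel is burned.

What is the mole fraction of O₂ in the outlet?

Stoichiometric O₂ = 1.5 × 310 = 465 mol/s; O₂ fed = 465 × 1.880 = 874.2 mol/s.
Fuel reacted = 0.822 × 310 → ξ = 254.8 mol/s.
Outlet (n = n₀ + ν ξ):
  CH₃OH: 310 − 1(254.8) = 55.18
  O₂: 874.2 − 1.5(254.8) = 492
  CO₂: 0 + 1(254.8) = 254.8
  H₂O: 0 + 2(254.8) = 509.6
Total out = 1312 mol/s; y_O₂ = 492 / 1312 = 0.3751.

0.375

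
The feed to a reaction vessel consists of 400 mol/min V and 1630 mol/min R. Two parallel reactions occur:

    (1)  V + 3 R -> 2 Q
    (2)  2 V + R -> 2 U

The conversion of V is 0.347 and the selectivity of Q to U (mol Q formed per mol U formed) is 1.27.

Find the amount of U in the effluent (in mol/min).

Conversion of V: V consumed = 0.347 × 400 = 138.8 mol/min = 1ξ₁ + 2ξ₂.
Selectivity: 2ξ₁ / (2ξ₂) = 1.27 → ξ₁ = 1.27 ξ₂.
Substitute: (1·1.27 + 2) ξ₂ = 138.8 → ξ₂ = 42.45 mol/min, ξ₁ = 53.91 mol/min.
Outlet amounts (n = n₀ + Σ ν·ξ):
  V: 400 − 1(53.91) − 2(42.45) = 261.2
  R: 1630 − 3(53.91) − 1(42.45) = 1426
  Q: 0 + 2(53.91) = 107.8
  U: 0 + 2(42.45) = 84.89

84.9 mol/min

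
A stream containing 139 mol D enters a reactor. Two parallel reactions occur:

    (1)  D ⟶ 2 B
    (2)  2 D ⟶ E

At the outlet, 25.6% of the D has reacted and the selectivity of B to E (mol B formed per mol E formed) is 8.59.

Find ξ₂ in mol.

ξ₂ = 5.65 mol

Conversion of D: D consumed = 0.256 × 139 = 35.58 mol = 1ξ₁ + 2ξ₂.
Selectivity: 2ξ₁ / (1ξ₂) = 8.59 → ξ₁ = 4.295 ξ₂.
Substitute: (1·4.295 + 2) ξ₂ = 35.58 → ξ₂ = 5.653 mol, ξ₁ = 24.28 mol.
Outlet amounts (n = n₀ + Σ ν·ξ):
  D: 139 − 1(24.28) − 2(5.653) = 103.4
  B: 0 + 2(24.28) = 48.56
  E: 0 + 1(5.653) = 5.653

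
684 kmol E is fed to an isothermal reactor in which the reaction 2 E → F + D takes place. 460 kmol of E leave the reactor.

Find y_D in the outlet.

0.164

For E: n = n₀ − 2ξ → 460 = 684 − 2ξ, giving ξ = 112 kmol.
Outlet amounts (n = n₀ + ν ξ):
  E: 684 − 2(112) = 460
  F: 0 + 1(112) = 112
  D: 0 + 1(112) = 112
Total out = 684 kmol; y_D = 112 / 684 = 0.1637.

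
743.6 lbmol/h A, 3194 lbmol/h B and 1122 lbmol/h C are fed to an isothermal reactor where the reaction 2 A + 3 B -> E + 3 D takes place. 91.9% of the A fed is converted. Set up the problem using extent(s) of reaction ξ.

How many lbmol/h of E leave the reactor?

342 lbmol/h

A reacted = 0.919 × 743.6 = 683.4 lbmol/h; ν_A = −2, so ξ = 683.4/2 = 341.7 lbmol/h.
Outlet amounts (n = n₀ + ν ξ):
  A: 743.6 − 2(341.7) = 60.23
  B: 3194 − 3(341.7) = 2169
  E: 0 + 1(341.7) = 341.7
  D: 0 + 3(341.7) = 1025
  C: 1122 (inert)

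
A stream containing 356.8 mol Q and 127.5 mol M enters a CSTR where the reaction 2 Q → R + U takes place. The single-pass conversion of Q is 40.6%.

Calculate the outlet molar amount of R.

72.4 mol

Q reacted = 0.406 × 356.8 = 144.9 mol; ν_Q = −2, so ξ = 144.9/2 = 72.43 mol.
Outlet amounts (n = n₀ + ν ξ):
  Q: 356.8 − 2(72.43) = 211.9
  R: 0 + 1(72.43) = 72.43
  U: 0 + 1(72.43) = 72.43
  M: 127.5 (inert)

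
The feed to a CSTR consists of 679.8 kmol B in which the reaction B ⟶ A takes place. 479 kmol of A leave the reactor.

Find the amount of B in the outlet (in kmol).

201 kmol

For A: n = n₀ + 1ξ → 479 = 0 + 1ξ, giving ξ = 479 kmol.
Outlet amounts (n = n₀ + ν ξ):
  B: 679.8 − 1(479) = 200.8
  A: 0 + 1(479) = 479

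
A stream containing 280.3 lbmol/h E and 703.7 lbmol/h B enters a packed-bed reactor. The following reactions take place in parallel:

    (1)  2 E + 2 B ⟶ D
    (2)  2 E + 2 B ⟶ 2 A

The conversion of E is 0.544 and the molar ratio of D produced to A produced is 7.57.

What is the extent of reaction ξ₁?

ξ₁ = 71.5 lbmol/h

Conversion of E: E consumed = 0.544 × 280.3 = 152.5 lbmol/h = 2ξ₁ + 2ξ₂.
Selectivity: 1ξ₁ / (2ξ₂) = 7.57 → ξ₁ = 15.14 ξ₂.
Substitute: (2·15.14 + 2) ξ₂ = 152.5 → ξ₂ = 4.724 lbmol/h, ξ₁ = 71.52 lbmol/h.
Outlet amounts (n = n₀ + Σ ν·ξ):
  E: 280.3 − 2(71.52) − 2(4.724) = 127.8
  B: 703.7 − 2(71.52) − 2(4.724) = 551.2
  D: 0 + 1(71.52) = 71.52
  A: 0 + 2(4.724) = 9.448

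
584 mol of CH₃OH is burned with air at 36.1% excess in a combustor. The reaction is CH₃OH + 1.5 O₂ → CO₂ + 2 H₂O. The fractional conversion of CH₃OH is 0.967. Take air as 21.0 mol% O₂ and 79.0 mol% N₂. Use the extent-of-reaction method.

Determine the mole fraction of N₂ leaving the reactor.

Stoichiometric O₂ = 1.5 × 584 = 876 mol; O₂ fed = 876 × 1.361 = 1192 mol.
N₂ fed = 1192 × 79/21 = 4485 mol.
Fuel reacted = 0.967 × 584 → ξ = 564.7 mol.
Outlet (n = n₀ + ν ξ):
  CH₃OH: 584 − 1(564.7) = 19.27
  O₂: 1192 − 1.5(564.7) = 345.1
  N₂: 4485 (inert)
  CO₂: 0 + 1(564.7) = 564.7
  H₂O: 0 + 2(564.7) = 1129
Total out = 6544 mol; y_N₂ = 4485 / 6544 = 0.6854.

0.685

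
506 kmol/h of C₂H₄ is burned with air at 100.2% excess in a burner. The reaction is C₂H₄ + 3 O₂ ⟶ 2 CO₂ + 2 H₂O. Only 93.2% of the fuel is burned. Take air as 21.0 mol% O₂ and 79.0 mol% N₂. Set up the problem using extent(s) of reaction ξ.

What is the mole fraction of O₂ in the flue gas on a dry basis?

Stoichiometric O₂ = 3 × 506 = 1518 kmol/h; O₂ fed = 1518 × 2.002 = 3039 kmol/h.
N₂ fed = 3039 × 79/21 = 11430 kmol/h.
Fuel reacted = 0.932 × 506 → ξ = 471.6 kmol/h.
Outlet (n = n₀ + ν ξ):
  C₂H₄: 506 − 1(471.6) = 34.41
  O₂: 3039 − 3(471.6) = 1624
  N₂: 11430 (inert)
  CO₂: 0 + 2(471.6) = 943.2
  H₂O: 0 + 2(471.6) = 943.2
Dry total = 14030 kmol/h; y_O₂ (dry) = 1624 / 14030 = 0.1157.

0.116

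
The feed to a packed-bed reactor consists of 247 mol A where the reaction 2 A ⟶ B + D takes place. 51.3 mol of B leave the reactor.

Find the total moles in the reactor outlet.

For B: n = n₀ + 1ξ → 51.3 = 0 + 1ξ, giving ξ = 51.3 mol.
Outlet amounts (n = n₀ + ν ξ):
  A: 247 − 2(51.3) = 144.4
  B: 0 + 1(51.3) = 51.3
  D: 0 + 1(51.3) = 51.3
Total out = 144.4 + 51.3 + 51.3 = 247 mol.

247 mol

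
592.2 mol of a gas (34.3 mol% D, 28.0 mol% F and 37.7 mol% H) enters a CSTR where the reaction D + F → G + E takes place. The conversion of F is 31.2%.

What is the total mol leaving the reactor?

F reacted = 0.312 × 165.8 = 51.73 mol; ν_F = −1, so ξ = 51.73/1 = 51.73 mol.
Outlet amounts (n = n₀ + ν ξ):
  D: 203.1 − 1(51.73) = 151.4
  F: 165.8 − 1(51.73) = 114.1
  G: 0 + 1(51.73) = 51.73
  E: 0 + 1(51.73) = 51.73
  H: 223.3 (inert)
Total out = 151.4 + 114.1 + 51.73 + 51.73 + 223.3 = 592.2 mol.

592 mol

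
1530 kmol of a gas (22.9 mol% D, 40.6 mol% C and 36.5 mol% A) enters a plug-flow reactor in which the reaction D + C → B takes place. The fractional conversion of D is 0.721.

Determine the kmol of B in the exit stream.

253 kmol

D reacted = 0.721 × 350.4 = 252.6 kmol; ν_D = −1, so ξ = 252.6/1 = 252.6 kmol.
Outlet amounts (n = n₀ + ν ξ):
  D: 350.4 − 1(252.6) = 97.75
  C: 621.2 − 1(252.6) = 368.6
  B: 0 + 1(252.6) = 252.6
  A: 558.5 (inert)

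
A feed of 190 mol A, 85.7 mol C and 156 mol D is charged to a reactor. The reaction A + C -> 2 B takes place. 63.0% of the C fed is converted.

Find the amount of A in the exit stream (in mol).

136 mol

C reacted = 0.63 × 85.7 = 53.99 mol; ν_C = −1, so ξ = 53.99/1 = 53.99 mol.
Outlet amounts (n = n₀ + ν ξ):
  A: 190 − 1(53.99) = 136
  C: 85.7 − 1(53.99) = 31.71
  B: 0 + 2(53.99) = 108
  D: 156 (inert)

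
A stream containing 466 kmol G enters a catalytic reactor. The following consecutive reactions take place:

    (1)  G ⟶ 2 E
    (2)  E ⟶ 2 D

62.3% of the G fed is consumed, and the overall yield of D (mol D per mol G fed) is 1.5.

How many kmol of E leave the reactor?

231 kmol

Conversion of G: G consumed = 1ξ₁ = 0.623 × 466 → ξ₁ = 290.3 kmol.
Yield of D: 2ξ₂ / 466 = 1.5 → ξ₂ = 349.5 kmol.
Outlet amounts (n = n₀ + Σ ν·ξ):
  G: 466 − 1(290.3) = 175.7
  E: 0 + 2(290.3) − 1(349.5) = 231.1
  D: 0 + 2(349.5) = 699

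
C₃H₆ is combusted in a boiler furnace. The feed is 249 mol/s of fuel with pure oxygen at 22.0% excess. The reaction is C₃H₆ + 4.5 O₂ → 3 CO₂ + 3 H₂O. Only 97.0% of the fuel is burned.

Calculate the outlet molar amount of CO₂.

Stoichiometric O₂ = 4.5 × 249 = 1120 mol/s; O₂ fed = 1120 × 1.220 = 1367 mol/s.
Fuel reacted = 0.97 × 249 → ξ = 241.5 mol/s.
Outlet (n = n₀ + ν ξ):
  C₃H₆: 249 − 1(241.5) = 7.47
  O₂: 1367 − 4.5(241.5) = 280.1
  CO₂: 0 + 3(241.5) = 724.6
  H₂O: 0 + 3(241.5) = 724.6

725 mol/s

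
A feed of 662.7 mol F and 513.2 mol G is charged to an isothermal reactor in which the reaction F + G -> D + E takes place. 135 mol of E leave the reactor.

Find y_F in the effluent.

For E: n = n₀ + 1ξ → 135 = 0 + 1ξ, giving ξ = 135 mol.
Outlet amounts (n = n₀ + ν ξ):
  F: 662.7 − 1(135) = 527.7
  G: 513.2 − 1(135) = 378.2
  D: 0 + 1(135) = 135
  E: 0 + 1(135) = 135
Total out = 1176 mol; y_F = 527.7 / 1176 = 0.4488.

0.449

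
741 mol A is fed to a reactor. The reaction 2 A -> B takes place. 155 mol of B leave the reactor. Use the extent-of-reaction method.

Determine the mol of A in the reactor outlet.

For B: n = n₀ + 1ξ → 155 = 0 + 1ξ, giving ξ = 155 mol.
Outlet amounts (n = n₀ + ν ξ):
  A: 741 − 2(155) = 431
  B: 0 + 1(155) = 155

431 mol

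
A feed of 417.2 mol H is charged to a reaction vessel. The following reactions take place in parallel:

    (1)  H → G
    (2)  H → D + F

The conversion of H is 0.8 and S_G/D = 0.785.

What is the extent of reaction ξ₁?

Conversion of H: H consumed = 0.8 × 417.2 = 333.8 mol = 1ξ₁ + 1ξ₂.
Selectivity: 1ξ₁ / (1ξ₂) = 0.785 → ξ₁ = 0.785 ξ₂.
Substitute: (1·0.785 + 1) ξ₂ = 333.8 → ξ₂ = 187 mol, ξ₁ = 146.8 mol.
Outlet amounts (n = n₀ + Σ ν·ξ):
  H: 417.2 − 1(146.8) − 1(187) = 83.44
  G: 0 + 1(146.8) = 146.8
  D: 0 + 1(187) = 187
  F: 0 + 1(187) = 187

ξ₁ = 147 mol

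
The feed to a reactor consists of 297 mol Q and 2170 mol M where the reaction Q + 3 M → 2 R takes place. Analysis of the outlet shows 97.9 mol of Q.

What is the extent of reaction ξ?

ξ = 199 mol

For Q: n = n₀ − 1ξ → 97.9 = 297 − 1ξ, giving ξ = 199.1 mol.
Outlet amounts (n = n₀ + ν ξ):
  Q: 297 − 1(199.1) = 97.9
  M: 2170 − 3(199.1) = 1573
  R: 0 + 2(199.1) = 398.2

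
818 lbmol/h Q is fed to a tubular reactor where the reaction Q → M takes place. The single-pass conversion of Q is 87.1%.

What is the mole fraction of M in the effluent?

0.871

Q reacted = 0.871 × 818 = 712.5 lbmol/h; ν_Q = −1, so ξ = 712.5/1 = 712.5 lbmol/h.
Outlet amounts (n = n₀ + ν ξ):
  Q: 818 − 1(712.5) = 105.5
  M: 0 + 1(712.5) = 712.5
Total out = 818 lbmol/h; y_M = 712.5 / 818 = 0.871.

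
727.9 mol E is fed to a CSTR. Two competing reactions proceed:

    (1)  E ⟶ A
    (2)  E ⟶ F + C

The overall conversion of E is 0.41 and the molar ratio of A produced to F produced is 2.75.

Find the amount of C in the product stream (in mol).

79.6 mol

Conversion of E: E consumed = 0.41 × 727.9 = 298.4 mol = 1ξ₁ + 1ξ₂.
Selectivity: 1ξ₁ / (1ξ₂) = 2.75 → ξ₁ = 2.75 ξ₂.
Substitute: (1·2.75 + 1) ξ₂ = 298.4 → ξ₂ = 79.58 mol, ξ₁ = 218.9 mol.
Outlet amounts (n = n₀ + Σ ν·ξ):
  E: 727.9 − 1(218.9) − 1(79.58) = 429.5
  A: 0 + 1(218.9) = 218.9
  F: 0 + 1(79.58) = 79.58
  C: 0 + 1(79.58) = 79.58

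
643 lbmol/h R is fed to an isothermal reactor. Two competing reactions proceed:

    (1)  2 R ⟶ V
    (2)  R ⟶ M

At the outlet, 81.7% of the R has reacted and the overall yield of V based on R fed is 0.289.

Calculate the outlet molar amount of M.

154 lbmol/h

Yield of V: 1ξ₁ / 643 = 0.289 → ξ₁ = 185.8 lbmol/h.
Conversion of R: 2ξ₁ + 1ξ₂ = 0.817 × 643 = 525.3 → ξ₂ = 153.7 lbmol/h.
Outlet amounts (n = n₀ + Σ ν·ξ):
  R: 643 − 2(185.8) − 1(153.7) = 117.7
  V: 0 + 1(185.8) = 185.8
  M: 0 + 1(153.7) = 153.7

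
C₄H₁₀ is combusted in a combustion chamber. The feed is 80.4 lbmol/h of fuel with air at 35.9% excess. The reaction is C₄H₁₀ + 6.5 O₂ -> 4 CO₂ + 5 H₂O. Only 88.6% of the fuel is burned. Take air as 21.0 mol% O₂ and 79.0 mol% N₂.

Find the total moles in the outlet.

3570 lbmol/h

Stoichiometric O₂ = 6.5 × 80.4 = 522.6 lbmol/h; O₂ fed = 522.6 × 1.359 = 710.2 lbmol/h.
N₂ fed = 710.2 × 79/21 = 2672 lbmol/h.
Fuel reacted = 0.886 × 80.4 → ξ = 71.23 lbmol/h.
Outlet (n = n₀ + ν ξ):
  C₄H₁₀: 80.4 − 1(71.23) = 9.166
  O₂: 710.2 − 6.5(71.23) = 247.2
  N₂: 2672 (inert)
  CO₂: 0 + 4(71.23) = 284.9
  H₂O: 0 + 5(71.23) = 356.2
Total out = 9.166 + 247.2 + 2672 + 284.9 + 356.2 = 3569 lbmol/h.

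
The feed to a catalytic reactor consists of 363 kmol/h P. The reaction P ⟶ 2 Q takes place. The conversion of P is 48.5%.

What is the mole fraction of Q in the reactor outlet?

P reacted = 0.485 × 363 = 176.1 kmol/h; ν_P = −1, so ξ = 176.1/1 = 176.1 kmol/h.
Outlet amounts (n = n₀ + ν ξ):
  P: 363 − 1(176.1) = 186.9
  Q: 0 + 2(176.1) = 352.1
Total out = 539.1 kmol/h; y_Q = 352.1 / 539.1 = 0.6532.

0.653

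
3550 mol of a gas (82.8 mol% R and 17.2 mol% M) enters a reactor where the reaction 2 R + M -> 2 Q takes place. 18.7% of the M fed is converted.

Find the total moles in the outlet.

3440 mol

M reacted = 0.187 × 610.6 = 114.2 mol; ν_M = −1, so ξ = 114.2/1 = 114.2 mol.
Outlet amounts (n = n₀ + ν ξ):
  R: 2939 − 2(114.2) = 2711
  M: 610.6 − 1(114.2) = 496.4
  Q: 0 + 2(114.2) = 228.4
Total out = 2711 + 496.4 + 228.4 = 3436 mol.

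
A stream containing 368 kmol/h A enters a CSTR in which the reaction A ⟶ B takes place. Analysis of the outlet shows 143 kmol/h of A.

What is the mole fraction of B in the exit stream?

For A: n = n₀ − 1ξ → 143 = 368 − 1ξ, giving ξ = 225 kmol/h.
Outlet amounts (n = n₀ + ν ξ):
  A: 368 − 1(225) = 143
  B: 0 + 1(225) = 225
Total out = 368 kmol/h; y_B = 225 / 368 = 0.6114.

0.611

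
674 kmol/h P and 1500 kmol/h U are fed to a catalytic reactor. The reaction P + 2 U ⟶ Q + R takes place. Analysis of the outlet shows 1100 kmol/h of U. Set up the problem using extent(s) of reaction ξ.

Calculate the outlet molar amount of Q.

200 kmol/h

For U: n = n₀ − 2ξ → 1100 = 1500 − 2ξ, giving ξ = 200 kmol/h.
Outlet amounts (n = n₀ + ν ξ):
  P: 674 − 1(200) = 474
  U: 1500 − 2(200) = 1100
  Q: 0 + 1(200) = 200
  R: 0 + 1(200) = 200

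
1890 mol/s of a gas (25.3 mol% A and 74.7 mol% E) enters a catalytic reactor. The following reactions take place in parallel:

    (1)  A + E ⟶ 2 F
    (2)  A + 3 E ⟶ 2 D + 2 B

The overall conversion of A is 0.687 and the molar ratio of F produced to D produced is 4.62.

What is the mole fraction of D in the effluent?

0.0619

Conversion of A: A consumed = 0.687 × 478.2 = 328.5 mol/s = 1ξ₁ + 1ξ₂.
Selectivity: 2ξ₁ / (2ξ₂) = 4.62 → ξ₁ = 4.62 ξ₂.
Substitute: (1·4.62 + 1) ξ₂ = 328.5 → ξ₂ = 58.45 mol/s, ξ₁ = 270.1 mol/s.
Outlet amounts (n = n₀ + Σ ν·ξ):
  A: 478.2 − 1(270.1) − 1(58.45) = 149.7
  E: 1412 − 1(270.1) − 3(58.45) = 966.4
  F: 0 + 2(270.1) = 540.1
  D: 0 + 2(58.45) = 116.9
  B: 0 + 2(58.45) = 116.9
Total out = 1890 mol/s; y_D = 116.9 / 1890 = 0.06185.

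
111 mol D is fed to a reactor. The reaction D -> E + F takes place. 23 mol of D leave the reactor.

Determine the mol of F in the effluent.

88 mol

For D: n = n₀ − 1ξ → 23 = 111 − 1ξ, giving ξ = 88 mol.
Outlet amounts (n = n₀ + ν ξ):
  D: 111 − 1(88) = 23
  E: 0 + 1(88) = 88
  F: 0 + 1(88) = 88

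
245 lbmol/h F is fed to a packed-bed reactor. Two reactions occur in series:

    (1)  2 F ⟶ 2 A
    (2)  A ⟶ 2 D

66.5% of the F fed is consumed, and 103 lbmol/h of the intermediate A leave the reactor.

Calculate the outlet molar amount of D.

Conversion of F: F consumed = 2ξ₁ = 0.665 × 245 → ξ₁ = 81.46 lbmol/h.
A balance: n_A = 0 + 2ξ₁ − 1ξ₂ = 103 → ξ₂ = (2·81.46 − 103)/1 = 59.93 lbmol/h.
Outlet amounts (n = n₀ + Σ ν·ξ):
  F: 245 − 2(81.46) = 82.07
  A: 0 + 2(81.46) − 1(59.93) = 103
  D: 0 + 2(59.93) = 119.9

120 lbmol/h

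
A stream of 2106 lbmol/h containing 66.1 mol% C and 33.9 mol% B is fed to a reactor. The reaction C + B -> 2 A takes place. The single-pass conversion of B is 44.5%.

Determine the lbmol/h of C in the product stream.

1070 lbmol/h

B reacted = 0.445 × 713.9 = 317.7 lbmol/h; ν_B = −1, so ξ = 317.7/1 = 317.7 lbmol/h.
Outlet amounts (n = n₀ + ν ξ):
  C: 1392 − 1(317.7) = 1074
  B: 713.9 − 1(317.7) = 396.2
  A: 0 + 2(317.7) = 635.4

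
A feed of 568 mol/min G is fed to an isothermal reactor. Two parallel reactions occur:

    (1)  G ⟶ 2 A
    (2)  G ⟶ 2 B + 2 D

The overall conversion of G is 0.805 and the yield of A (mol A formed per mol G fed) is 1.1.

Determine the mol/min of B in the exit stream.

290 mol/min

Yield of A: 2ξ₁ / 568 = 1.1 → ξ₁ = 312.4 mol/min.
Conversion of G: 1ξ₁ + 1ξ₂ = 0.805 × 568 = 457.2 → ξ₂ = 144.8 mol/min.
Outlet amounts (n = n₀ + Σ ν·ξ):
  G: 568 − 1(312.4) − 1(144.8) = 110.8
  A: 0 + 2(312.4) = 624.8
  B: 0 + 2(144.8) = 289.7
  D: 0 + 2(144.8) = 289.7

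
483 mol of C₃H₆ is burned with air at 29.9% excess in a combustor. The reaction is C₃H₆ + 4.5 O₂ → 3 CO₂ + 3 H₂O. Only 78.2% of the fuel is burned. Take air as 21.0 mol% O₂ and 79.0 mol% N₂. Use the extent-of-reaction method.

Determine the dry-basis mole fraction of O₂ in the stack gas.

0.0865

Stoichiometric O₂ = 4.5 × 483 = 2174 mol; O₂ fed = 2174 × 1.299 = 2823 mol.
N₂ fed = 2823 × 79/21 = 10620 mol.
Fuel reacted = 0.782 × 483 → ξ = 377.7 mol.
Outlet (n = n₀ + ν ξ):
  C₃H₆: 483 − 1(377.7) = 105.3
  O₂: 2823 − 4.5(377.7) = 1124
  N₂: 10620 (inert)
  CO₂: 0 + 3(377.7) = 1133
  H₂O: 0 + 3(377.7) = 1133
Dry total = 12980 mol; y_O₂ (dry) = 1124 / 12980 = 0.08655.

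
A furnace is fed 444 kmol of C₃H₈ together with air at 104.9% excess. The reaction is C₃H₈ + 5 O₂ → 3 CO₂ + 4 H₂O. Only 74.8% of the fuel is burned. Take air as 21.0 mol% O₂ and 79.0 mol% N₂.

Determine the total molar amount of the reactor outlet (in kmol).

22400 kmol

Stoichiometric O₂ = 5 × 444 = 2220 kmol; O₂ fed = 2220 × 2.049 = 4549 kmol.
N₂ fed = 4549 × 79/21 = 17110 kmol.
Fuel reacted = 0.748 × 444 → ξ = 332.1 kmol.
Outlet (n = n₀ + ν ξ):
  C₃H₈: 444 − 1(332.1) = 111.9
  O₂: 4549 − 5(332.1) = 2888
  N₂: 17110 (inert)
  CO₂: 0 + 3(332.1) = 996.3
  H₂O: 0 + 4(332.1) = 1328
Total out = 111.9 + 2888 + 17110 + 996.3 + 1328 = 22440 kmol.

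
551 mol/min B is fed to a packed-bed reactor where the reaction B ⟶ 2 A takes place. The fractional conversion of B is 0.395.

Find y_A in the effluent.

B reacted = 0.395 × 551 = 217.6 mol/min; ν_B = −1, so ξ = 217.6/1 = 217.6 mol/min.
Outlet amounts (n = n₀ + ν ξ):
  B: 551 − 1(217.6) = 333.4
  A: 0 + 2(217.6) = 435.3
Total out = 768.6 mol/min; y_A = 435.3 / 768.6 = 0.5663.

0.566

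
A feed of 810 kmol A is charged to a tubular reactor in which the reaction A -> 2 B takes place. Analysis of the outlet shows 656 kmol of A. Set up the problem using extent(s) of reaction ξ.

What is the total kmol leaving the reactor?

For A: n = n₀ − 1ξ → 656 = 810 − 1ξ, giving ξ = 154 kmol.
Outlet amounts (n = n₀ + ν ξ):
  A: 810 − 1(154) = 656
  B: 0 + 2(154) = 308
Total out = 656 + 308 = 964 kmol.

964 kmol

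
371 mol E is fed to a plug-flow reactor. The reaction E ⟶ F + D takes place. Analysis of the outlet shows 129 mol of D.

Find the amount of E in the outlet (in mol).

For D: n = n₀ + 1ξ → 129 = 0 + 1ξ, giving ξ = 129 mol.
Outlet amounts (n = n₀ + ν ξ):
  E: 371 − 1(129) = 242
  F: 0 + 1(129) = 129
  D: 0 + 1(129) = 129

242 mol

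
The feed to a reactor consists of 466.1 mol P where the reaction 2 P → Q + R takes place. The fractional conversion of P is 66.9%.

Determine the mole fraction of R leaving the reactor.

0.335

P reacted = 0.669 × 466.1 = 311.8 mol; ν_P = −2, so ξ = 311.8/2 = 155.9 mol.
Outlet amounts (n = n₀ + ν ξ):
  P: 466.1 − 2(155.9) = 154.3
  Q: 0 + 1(155.9) = 155.9
  R: 0 + 1(155.9) = 155.9
Total out = 466.1 mol; y_R = 155.9 / 466.1 = 0.3345.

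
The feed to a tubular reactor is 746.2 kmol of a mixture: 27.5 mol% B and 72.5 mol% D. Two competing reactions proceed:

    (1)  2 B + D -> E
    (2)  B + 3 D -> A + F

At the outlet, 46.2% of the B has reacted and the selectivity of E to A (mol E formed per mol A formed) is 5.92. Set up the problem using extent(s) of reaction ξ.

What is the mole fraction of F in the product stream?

Conversion of B: B consumed = 0.462 × 205.2 = 94.8 kmol = 2ξ₁ + 1ξ₂.
Selectivity: 1ξ₁ / (1ξ₂) = 5.92 → ξ₁ = 5.92 ξ₂.
Substitute: (2·5.92 + 1) ξ₂ = 94.8 → ξ₂ = 7.384 kmol, ξ₁ = 43.71 kmol.
Outlet amounts (n = n₀ + Σ ν·ξ):
  B: 205.2 − 2(43.71) − 1(7.384) = 110.4
  D: 541 − 1(43.71) − 3(7.384) = 475.1
  E: 0 + 1(43.71) = 43.71
  A: 0 + 1(7.384) = 7.384
  F: 0 + 1(7.384) = 7.384
Total out = 644 kmol; y_F = 7.384 / 644 = 0.01146.

0.0115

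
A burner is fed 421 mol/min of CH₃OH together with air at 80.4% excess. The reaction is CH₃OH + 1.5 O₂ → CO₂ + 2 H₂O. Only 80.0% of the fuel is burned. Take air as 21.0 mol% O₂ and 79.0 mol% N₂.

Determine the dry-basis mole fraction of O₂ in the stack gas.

Stoichiometric O₂ = 1.5 × 421 = 631.5 mol/min; O₂ fed = 631.5 × 1.804 = 1139 mol/min.
N₂ fed = 1139 × 79/21 = 4286 mol/min.
Fuel reacted = 0.8 × 421 → ξ = 336.8 mol/min.
Outlet (n = n₀ + ν ξ):
  CH₃OH: 421 − 1(336.8) = 84.2
  O₂: 1139 − 1.5(336.8) = 634
  N₂: 4286 (inert)
  CO₂: 0 + 1(336.8) = 336.8
  H₂O: 0 + 2(336.8) = 673.6
Dry total = 5341 mol/min; y_O₂ (dry) = 634 / 5341 = 0.1187.

0.119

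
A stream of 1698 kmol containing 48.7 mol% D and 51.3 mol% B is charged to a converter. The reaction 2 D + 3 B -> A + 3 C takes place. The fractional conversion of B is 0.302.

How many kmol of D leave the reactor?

652 kmol

B reacted = 0.302 × 871.1 = 263.1 kmol; ν_B = −3, so ξ = 263.1/3 = 87.69 kmol.
Outlet amounts (n = n₀ + ν ξ):
  D: 826.9 − 2(87.69) = 651.5
  B: 871.1 − 3(87.69) = 608
  A: 0 + 1(87.69) = 87.69
  C: 0 + 3(87.69) = 263.1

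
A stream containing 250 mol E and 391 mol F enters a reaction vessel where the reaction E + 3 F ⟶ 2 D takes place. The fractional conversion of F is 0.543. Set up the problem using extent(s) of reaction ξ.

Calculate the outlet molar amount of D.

142 mol

F reacted = 0.543 × 391 = 212.3 mol; ν_F = −3, so ξ = 212.3/3 = 70.77 mol.
Outlet amounts (n = n₀ + ν ξ):
  E: 250 − 1(70.77) = 179.2
  F: 391 − 3(70.77) = 178.7
  D: 0 + 2(70.77) = 141.5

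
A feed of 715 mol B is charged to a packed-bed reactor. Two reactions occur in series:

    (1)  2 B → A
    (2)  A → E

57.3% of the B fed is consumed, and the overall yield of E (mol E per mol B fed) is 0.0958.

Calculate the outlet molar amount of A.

136 mol

Conversion of B: B consumed = 2ξ₁ = 0.573 × 715 → ξ₁ = 204.8 mol.
Yield of E: 1ξ₂ / 715 = 0.0958 → ξ₂ = 68.5 mol.
Outlet amounts (n = n₀ + Σ ν·ξ):
  B: 715 − 2(204.8) = 305.3
  A: 0 + 1(204.8) − 1(68.5) = 136.4
  E: 0 + 1(68.5) = 68.5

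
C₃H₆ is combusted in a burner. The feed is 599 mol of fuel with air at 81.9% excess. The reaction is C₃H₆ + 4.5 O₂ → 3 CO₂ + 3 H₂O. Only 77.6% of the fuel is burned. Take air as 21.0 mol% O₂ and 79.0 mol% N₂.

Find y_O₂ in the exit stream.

Stoichiometric O₂ = 4.5 × 599 = 2696 mol; O₂ fed = 2696 × 1.819 = 4903 mol.
N₂ fed = 4903 × 79/21 = 18450 mol.
Fuel reacted = 0.776 × 599 → ξ = 464.8 mol.
Outlet (n = n₀ + ν ξ):
  C₃H₆: 599 − 1(464.8) = 134.2
  O₂: 4903 − 4.5(464.8) = 2811
  N₂: 18450 (inert)
  CO₂: 0 + 3(464.8) = 1394
  H₂O: 0 + 3(464.8) = 1394
Total out = 24180 mol; y_O₂ = 2811 / 24180 = 0.1163.

0.116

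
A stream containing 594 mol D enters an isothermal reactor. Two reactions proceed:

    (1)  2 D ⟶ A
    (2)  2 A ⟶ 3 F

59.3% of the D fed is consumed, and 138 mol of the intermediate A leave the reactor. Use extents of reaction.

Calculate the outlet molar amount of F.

Conversion of D: D consumed = 2ξ₁ = 0.593 × 594 → ξ₁ = 176.1 mol.
A balance: n_A = 0 + 1ξ₁ − 2ξ₂ = 138 → ξ₂ = (1·176.1 − 138)/2 = 19.06 mol.
Outlet amounts (n = n₀ + Σ ν·ξ):
  D: 594 − 2(176.1) = 241.8
  A: 0 + 1(176.1) − 2(19.06) = 138
  F: 0 + 3(19.06) = 57.18

57.2 mol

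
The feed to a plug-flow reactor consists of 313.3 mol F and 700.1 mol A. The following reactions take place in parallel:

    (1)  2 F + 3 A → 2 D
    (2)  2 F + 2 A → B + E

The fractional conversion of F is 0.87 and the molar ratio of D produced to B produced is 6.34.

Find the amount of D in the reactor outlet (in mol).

207 mol

Conversion of F: F consumed = 0.87 × 313.3 = 272.6 mol = 2ξ₁ + 2ξ₂.
Selectivity: 2ξ₁ / (1ξ₂) = 6.34 → ξ₁ = 3.17 ξ₂.
Substitute: (2·3.17 + 2) ξ₂ = 272.6 → ξ₂ = 32.68 mol, ξ₁ = 103.6 mol.
Outlet amounts (n = n₀ + Σ ν·ξ):
  F: 313.3 − 2(103.6) − 2(32.68) = 40.73
  A: 700.1 − 3(103.6) − 2(32.68) = 323.9
  D: 0 + 2(103.6) = 207.2
  B: 0 + 1(32.68) = 32.68
  E: 0 + 1(32.68) = 32.68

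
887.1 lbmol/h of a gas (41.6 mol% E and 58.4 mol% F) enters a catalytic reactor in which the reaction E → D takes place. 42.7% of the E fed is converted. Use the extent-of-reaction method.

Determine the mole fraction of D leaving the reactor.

E reacted = 0.427 × 369 = 157.6 lbmol/h; ν_E = −1, so ξ = 157.6/1 = 157.6 lbmol/h.
Outlet amounts (n = n₀ + ν ξ):
  E: 369 − 1(157.6) = 211.5
  D: 0 + 1(157.6) = 157.6
  F: 518.1 (inert)
Total out = 887.1 lbmol/h; y_D = 157.6 / 887.1 = 0.1776.

0.178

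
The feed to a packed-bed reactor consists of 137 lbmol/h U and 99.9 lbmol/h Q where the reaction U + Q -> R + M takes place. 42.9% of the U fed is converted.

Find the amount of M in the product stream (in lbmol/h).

U reacted = 0.429 × 137 = 58.77 lbmol/h; ν_U = −1, so ξ = 58.77/1 = 58.77 lbmol/h.
Outlet amounts (n = n₀ + ν ξ):
  U: 137 − 1(58.77) = 78.23
  Q: 99.9 − 1(58.77) = 41.13
  R: 0 + 1(58.77) = 58.77
  M: 0 + 1(58.77) = 58.77

58.8 lbmol/h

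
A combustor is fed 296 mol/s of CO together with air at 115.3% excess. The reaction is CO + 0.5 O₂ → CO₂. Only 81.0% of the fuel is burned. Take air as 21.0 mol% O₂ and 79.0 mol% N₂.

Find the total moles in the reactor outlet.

Stoichiometric O₂ = 0.5 × 296 = 148 mol/s; O₂ fed = 148 × 2.153 = 318.6 mol/s.
N₂ fed = 318.6 × 79/21 = 1199 mol/s.
Fuel reacted = 0.81 × 296 → ξ = 239.8 mol/s.
Outlet (n = n₀ + ν ξ):
  CO: 296 − 1(239.8) = 56.24
  O₂: 318.6 − 0.5(239.8) = 198.8
  N₂: 1199 (inert)
  CO₂: 0 + 1(239.8) = 239.8
Total out = 56.24 + 198.8 + 1199 + 239.8 = 1693 mol/s.

1690 mol/s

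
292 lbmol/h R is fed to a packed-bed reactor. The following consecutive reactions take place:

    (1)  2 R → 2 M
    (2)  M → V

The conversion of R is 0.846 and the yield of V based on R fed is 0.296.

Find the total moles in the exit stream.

292 lbmol/h

Conversion of R: R consumed = 2ξ₁ = 0.846 × 292 → ξ₁ = 123.5 lbmol/h.
Yield of V: 1ξ₂ / 292 = 0.296 → ξ₂ = 86.43 lbmol/h.
Outlet amounts (n = n₀ + Σ ν·ξ):
  R: 292 − 2(123.5) = 44.97
  M: 0 + 2(123.5) − 1(86.43) = 160.6
  V: 0 + 1(86.43) = 86.43
Total out = 44.97 + 160.6 + 86.43 = 292 lbmol/h.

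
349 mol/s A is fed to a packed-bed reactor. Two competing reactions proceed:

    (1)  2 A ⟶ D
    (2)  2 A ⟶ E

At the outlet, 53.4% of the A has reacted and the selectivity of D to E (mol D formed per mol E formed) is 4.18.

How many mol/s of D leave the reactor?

Conversion of A: A consumed = 0.534 × 349 = 186.4 mol/s = 2ξ₁ + 2ξ₂.
Selectivity: 1ξ₁ / (1ξ₂) = 4.18 → ξ₁ = 4.18 ξ₂.
Substitute: (2·4.18 + 2) ξ₂ = 186.4 → ξ₂ = 17.99 mol/s, ξ₁ = 75.19 mol/s.
Outlet amounts (n = n₀ + Σ ν·ξ):
  A: 349 − 2(75.19) − 2(17.99) = 162.6
  D: 0 + 1(75.19) = 75.19
  E: 0 + 1(17.99) = 17.99

75.2 mol/s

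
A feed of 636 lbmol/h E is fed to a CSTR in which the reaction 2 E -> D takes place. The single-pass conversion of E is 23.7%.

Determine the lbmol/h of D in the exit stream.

75.4 lbmol/h

E reacted = 0.237 × 636 = 150.7 lbmol/h; ν_E = −2, so ξ = 150.7/2 = 75.37 lbmol/h.
Outlet amounts (n = n₀ + ν ξ):
  E: 636 − 2(75.37) = 485.3
  D: 0 + 1(75.37) = 75.37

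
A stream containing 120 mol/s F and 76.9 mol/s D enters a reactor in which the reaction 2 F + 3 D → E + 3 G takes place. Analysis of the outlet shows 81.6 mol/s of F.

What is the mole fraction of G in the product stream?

0.324

For F: n = n₀ − 2ξ → 81.6 = 120 − 2ξ, giving ξ = 19.2 mol/s.
Outlet amounts (n = n₀ + ν ξ):
  F: 120 − 2(19.2) = 81.6
  D: 76.9 − 3(19.2) = 19.3
  E: 0 + 1(19.2) = 19.2
  G: 0 + 3(19.2) = 57.6
Total out = 177.7 mol/s; y_G = 57.6 / 177.7 = 0.3241.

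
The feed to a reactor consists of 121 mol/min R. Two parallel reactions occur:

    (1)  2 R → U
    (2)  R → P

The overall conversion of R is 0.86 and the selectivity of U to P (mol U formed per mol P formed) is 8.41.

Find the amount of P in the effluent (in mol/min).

Conversion of R: R consumed = 0.86 × 121 = 104.1 mol/min = 2ξ₁ + 1ξ₂.
Selectivity: 1ξ₁ / (1ξ₂) = 8.41 → ξ₁ = 8.41 ξ₂.
Substitute: (2·8.41 + 1) ξ₂ = 104.1 → ξ₂ = 5.84 mol/min, ξ₁ = 49.11 mol/min.
Outlet amounts (n = n₀ + Σ ν·ξ):
  R: 121 − 2(49.11) − 1(5.84) = 16.94
  U: 0 + 1(49.11) = 49.11
  P: 0 + 1(5.84) = 5.84

5.84 mol/min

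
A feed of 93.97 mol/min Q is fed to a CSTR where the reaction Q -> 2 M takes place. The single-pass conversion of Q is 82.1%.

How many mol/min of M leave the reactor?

Q reacted = 0.821 × 93.97 = 77.15 mol/min; ν_Q = −1, so ξ = 77.15/1 = 77.15 mol/min.
Outlet amounts (n = n₀ + ν ξ):
  Q: 93.97 − 1(77.15) = 16.82
  M: 0 + 2(77.15) = 154.3

154 mol/min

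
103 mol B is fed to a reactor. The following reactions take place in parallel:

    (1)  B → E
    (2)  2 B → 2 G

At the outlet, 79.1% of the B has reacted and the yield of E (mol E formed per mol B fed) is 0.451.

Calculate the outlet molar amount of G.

Yield of E: 1ξ₁ / 103 = 0.451 → ξ₁ = 46.45 mol.
Conversion of B: 1ξ₁ + 2ξ₂ = 0.791 × 103 = 81.47 → ξ₂ = 17.51 mol.
Outlet amounts (n = n₀ + Σ ν·ξ):
  B: 103 − 1(46.45) − 2(17.51) = 21.53
  E: 0 + 1(46.45) = 46.45
  G: 0 + 2(17.51) = 35.02

35 mol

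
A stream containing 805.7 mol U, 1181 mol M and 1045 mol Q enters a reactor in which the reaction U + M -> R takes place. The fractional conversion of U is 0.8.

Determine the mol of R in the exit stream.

U reacted = 0.8 × 805.7 = 644.6 mol; ν_U = −1, so ξ = 644.6/1 = 644.6 mol.
Outlet amounts (n = n₀ + ν ξ):
  U: 805.7 − 1(644.6) = 161.1
  M: 1181 − 1(644.6) = 536.4
  R: 0 + 1(644.6) = 644.6
  Q: 1045 (inert)

645 mol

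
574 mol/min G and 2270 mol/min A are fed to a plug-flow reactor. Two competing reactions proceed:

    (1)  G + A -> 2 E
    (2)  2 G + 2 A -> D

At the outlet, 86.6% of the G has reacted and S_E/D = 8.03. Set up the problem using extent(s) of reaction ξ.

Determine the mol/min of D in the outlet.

Conversion of G: G consumed = 0.866 × 574 = 497.1 mol/min = 1ξ₁ + 2ξ₂.
Selectivity: 2ξ₁ / (1ξ₂) = 8.03 → ξ₁ = 4.015 ξ₂.
Substitute: (1·4.015 + 2) ξ₂ = 497.1 → ξ₂ = 82.64 mol/min, ξ₁ = 331.8 mol/min.
Outlet amounts (n = n₀ + Σ ν·ξ):
  G: 574 − 1(331.8) − 2(82.64) = 76.92
  A: 2270 − 1(331.8) − 2(82.64) = 1773
  E: 0 + 2(331.8) = 663.6
  D: 0 + 1(82.64) = 82.64

82.6 mol/min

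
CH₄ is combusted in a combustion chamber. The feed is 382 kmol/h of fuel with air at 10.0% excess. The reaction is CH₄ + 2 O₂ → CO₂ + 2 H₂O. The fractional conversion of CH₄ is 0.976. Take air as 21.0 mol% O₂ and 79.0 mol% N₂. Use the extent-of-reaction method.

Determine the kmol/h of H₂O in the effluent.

746 kmol/h

Stoichiometric O₂ = 2 × 382 = 764 kmol/h; O₂ fed = 764 × 1.100 = 840.4 kmol/h.
N₂ fed = 840.4 × 79/21 = 3162 kmol/h.
Fuel reacted = 0.976 × 382 → ξ = 372.8 kmol/h.
Outlet (n = n₀ + ν ξ):
  CH₄: 382 − 1(372.8) = 9.168
  O₂: 840.4 − 2(372.8) = 94.74
  N₂: 3162 (inert)
  CO₂: 0 + 1(372.8) = 372.8
  H₂O: 0 + 2(372.8) = 745.7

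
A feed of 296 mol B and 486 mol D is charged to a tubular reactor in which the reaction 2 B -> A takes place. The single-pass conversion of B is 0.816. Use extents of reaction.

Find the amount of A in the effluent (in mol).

121 mol

B reacted = 0.816 × 296 = 241.5 mol; ν_B = −2, so ξ = 241.5/2 = 120.8 mol.
Outlet amounts (n = n₀ + ν ξ):
  B: 296 − 2(120.8) = 54.46
  A: 0 + 1(120.8) = 120.8
  D: 486 (inert)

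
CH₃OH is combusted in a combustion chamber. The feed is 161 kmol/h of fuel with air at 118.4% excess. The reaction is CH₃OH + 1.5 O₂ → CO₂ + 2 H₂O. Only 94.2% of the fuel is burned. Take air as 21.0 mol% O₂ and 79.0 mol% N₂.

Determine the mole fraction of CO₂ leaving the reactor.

0.0552

Stoichiometric O₂ = 1.5 × 161 = 241.5 kmol/h; O₂ fed = 241.5 × 2.184 = 527.4 kmol/h.
N₂ fed = 527.4 × 79/21 = 1984 kmol/h.
Fuel reacted = 0.942 × 161 → ξ = 151.7 kmol/h.
Outlet (n = n₀ + ν ξ):
  CH₃OH: 161 − 1(151.7) = 9.338
  O₂: 527.4 − 1.5(151.7) = 299.9
  N₂: 1984 (inert)
  CO₂: 0 + 1(151.7) = 151.7
  H₂O: 0 + 2(151.7) = 303.3
Total out = 2748 kmol/h; y_CO₂ = 151.7 / 2748 = 0.05518.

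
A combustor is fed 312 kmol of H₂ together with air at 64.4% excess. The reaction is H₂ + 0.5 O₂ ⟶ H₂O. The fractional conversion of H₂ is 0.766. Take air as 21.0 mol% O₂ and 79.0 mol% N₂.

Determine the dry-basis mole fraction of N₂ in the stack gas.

0.821

Stoichiometric O₂ = 0.5 × 312 = 156 kmol; O₂ fed = 156 × 1.644 = 256.5 kmol.
N₂ fed = 256.5 × 79/21 = 964.8 kmol.
Fuel reacted = 0.766 × 312 → ξ = 239 kmol.
Outlet (n = n₀ + ν ξ):
  H₂: 312 − 1(239) = 73.01
  O₂: 256.5 − 0.5(239) = 137
  N₂: 964.8 (inert)
  H₂O: 0 + 1(239) = 239
Dry total = 1175 kmol; y_N₂ (dry) = 964.8 / 1175 = 0.8213.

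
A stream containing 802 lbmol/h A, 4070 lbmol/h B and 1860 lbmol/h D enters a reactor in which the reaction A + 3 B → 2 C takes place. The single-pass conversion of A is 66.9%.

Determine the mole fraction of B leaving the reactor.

A reacted = 0.669 × 802 = 536.5 lbmol/h; ν_A = −1, so ξ = 536.5/1 = 536.5 lbmol/h.
Outlet amounts (n = n₀ + ν ξ):
  A: 802 − 1(536.5) = 265.5
  B: 4070 − 3(536.5) = 2460
  C: 0 + 2(536.5) = 1073
  D: 1860 (inert)
Total out = 5659 lbmol/h; y_B = 2460 / 5659 = 0.4348.

0.435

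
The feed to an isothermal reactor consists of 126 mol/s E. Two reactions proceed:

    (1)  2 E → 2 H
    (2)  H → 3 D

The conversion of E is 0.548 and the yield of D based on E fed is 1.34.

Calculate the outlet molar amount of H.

Conversion of E: E consumed = 2ξ₁ = 0.548 × 126 → ξ₁ = 34.52 mol/s.
Yield of D: 3ξ₂ / 126 = 1.34 → ξ₂ = 56.28 mol/s.
Outlet amounts (n = n₀ + Σ ν·ξ):
  E: 126 − 2(34.52) = 56.95
  H: 0 + 2(34.52) − 1(56.28) = 12.77
  D: 0 + 3(56.28) = 168.8

12.8 mol/s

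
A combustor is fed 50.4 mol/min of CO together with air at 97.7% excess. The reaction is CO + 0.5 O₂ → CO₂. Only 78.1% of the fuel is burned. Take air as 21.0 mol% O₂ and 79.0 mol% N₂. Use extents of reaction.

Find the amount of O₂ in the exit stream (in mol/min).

30.1 mol/min

Stoichiometric O₂ = 0.5 × 50.4 = 25.2 mol/min; O₂ fed = 25.2 × 1.977 = 49.82 mol/min.
N₂ fed = 49.82 × 79/21 = 187.4 mol/min.
Fuel reacted = 0.781 × 50.4 → ξ = 39.36 mol/min.
Outlet (n = n₀ + ν ξ):
  CO: 50.4 − 1(39.36) = 11.04
  O₂: 49.82 − 0.5(39.36) = 30.14
  N₂: 187.4 (inert)
  CO₂: 0 + 1(39.36) = 39.36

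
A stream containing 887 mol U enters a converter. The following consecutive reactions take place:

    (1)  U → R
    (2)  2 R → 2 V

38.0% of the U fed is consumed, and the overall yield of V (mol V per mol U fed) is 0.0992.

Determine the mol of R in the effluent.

Conversion of U: U consumed = 1ξ₁ = 0.38 × 887 → ξ₁ = 337.1 mol.
Yield of V: 2ξ₂ / 887 = 0.0992 → ξ₂ = 44 mol.
Outlet amounts (n = n₀ + Σ ν·ξ):
  U: 887 − 1(337.1) = 549.9
  R: 0 + 1(337.1) − 2(44) = 249.1
  V: 0 + 2(44) = 87.99

249 mol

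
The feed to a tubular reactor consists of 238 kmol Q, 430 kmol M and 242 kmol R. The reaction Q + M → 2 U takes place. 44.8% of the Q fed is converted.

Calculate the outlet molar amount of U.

Q reacted = 0.448 × 238 = 106.6 kmol; ν_Q = −1, so ξ = 106.6/1 = 106.6 kmol.
Outlet amounts (n = n₀ + ν ξ):
  Q: 238 − 1(106.6) = 131.4
  M: 430 − 1(106.6) = 323.4
  U: 0 + 2(106.6) = 213.2
  R: 242 (inert)

213 kmol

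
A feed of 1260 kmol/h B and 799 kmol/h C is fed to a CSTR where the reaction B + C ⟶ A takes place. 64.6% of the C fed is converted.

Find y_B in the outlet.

0.482

C reacted = 0.646 × 799 = 516.2 kmol/h; ν_C = −1, so ξ = 516.2/1 = 516.2 kmol/h.
Outlet amounts (n = n₀ + ν ξ):
  B: 1260 − 1(516.2) = 743.8
  C: 799 − 1(516.2) = 282.8
  A: 0 + 1(516.2) = 516.2
Total out = 1543 kmol/h; y_B = 743.8 / 1543 = 0.4821.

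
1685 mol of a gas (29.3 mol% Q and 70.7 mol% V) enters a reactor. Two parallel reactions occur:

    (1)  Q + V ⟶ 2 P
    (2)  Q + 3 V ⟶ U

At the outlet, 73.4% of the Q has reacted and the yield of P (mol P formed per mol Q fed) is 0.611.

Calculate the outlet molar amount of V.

Yield of P: 2ξ₁ / 493.7 = 0.611 → ξ₁ = 150.8 mol.
Conversion of Q: 1ξ₁ + 1ξ₂ = 0.734 × 493.7 = 362.4 → ξ₂ = 211.6 mol.
Outlet amounts (n = n₀ + Σ ν·ξ):
  Q: 493.7 − 1(150.8) − 1(211.6) = 131.3
  V: 1191 − 1(150.8) − 3(211.6) = 405.8
  P: 0 + 2(150.8) = 301.7
  U: 0 + 1(211.6) = 211.6

406 mol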